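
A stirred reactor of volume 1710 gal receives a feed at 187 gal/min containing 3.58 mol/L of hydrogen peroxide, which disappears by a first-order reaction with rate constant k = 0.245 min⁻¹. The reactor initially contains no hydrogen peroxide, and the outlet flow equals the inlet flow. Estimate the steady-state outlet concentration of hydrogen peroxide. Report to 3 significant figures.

1.10 mol/L

Accumulation = in − out − consumed: V dC/dt = Q C_in − Q C − k V C.
Steady state (dC/dt = 0): C_ss = Q C_in/(Q + kV) = C_in/(1 + kV/Q).
C_ss = 187·3.58/(187 + 0.245·1710) = 669.46/605.95 = 1.1048 mol/L.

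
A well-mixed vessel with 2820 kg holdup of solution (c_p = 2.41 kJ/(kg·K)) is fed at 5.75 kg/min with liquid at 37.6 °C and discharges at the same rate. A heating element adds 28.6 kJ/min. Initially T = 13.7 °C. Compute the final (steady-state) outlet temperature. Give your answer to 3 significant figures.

39.7 °C

M c_p dT/dt = ṁ c_p (T_in − T) + Q̇.
At steady state dT/dt = 0 ⇒ T_ss = T_in + Q̇/(ṁ c_p) = 37.6 + 28.6/(5.75·2.41) = 39.664 °C.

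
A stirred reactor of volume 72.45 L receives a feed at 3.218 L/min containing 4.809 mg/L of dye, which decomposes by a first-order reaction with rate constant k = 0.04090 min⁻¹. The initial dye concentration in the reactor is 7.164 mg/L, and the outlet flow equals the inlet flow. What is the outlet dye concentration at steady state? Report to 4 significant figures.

2.504 mg/L

V dC/dt = Q(C_in − C) − k V C.
Steady state (dC/dt = 0): C_ss = Q C_in/(Q + kV) = C_in/(1 + kV/Q).
C_ss = 3.218·4.809/(3.218 + 0.04090·72.45) = 15.4754/6.18121 = 2.50362 mg/L.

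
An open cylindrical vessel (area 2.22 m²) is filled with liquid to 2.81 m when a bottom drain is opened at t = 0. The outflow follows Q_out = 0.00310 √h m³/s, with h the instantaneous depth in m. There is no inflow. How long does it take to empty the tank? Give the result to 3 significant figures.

Unsteady balance on liquid volume: A dh/dt = −0.00310 √h.
∫ h^(−1/2) dh = −(0.00310/A) ∫ dt, giving 2√h = 2√h₀ − (0.00310/A) t.
Tank is empty when √h = 0: t_empty = 2A√h₀/0.00310.
t_empty = 2·2.22·√2.81/0.00310 = 4.4400·1.6763/0.00310 = 2400.9 s.

2400 s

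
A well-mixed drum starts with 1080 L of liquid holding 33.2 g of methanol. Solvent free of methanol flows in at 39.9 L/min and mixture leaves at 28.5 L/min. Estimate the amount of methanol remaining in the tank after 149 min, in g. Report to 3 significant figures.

Total volume: dV/dt = Q_in − Q_out = 11.400 L/min, so V(t) = 1080 + 11.400 t and V(149) = 2778.6 L.
No methanol enters, so dm/dt = −Q_out · (m/V).
Separate: dm/m = −Q_out dt/V(t) ⇒ ln(m/m₀) = −(Q_out/(Q_in−Q_out)) ln(V/V₀).
m = m₀ (V₀/V)^(Q_out/(Q_in−Q_out)) = 33.2 × (1080/2778.6)^(2.5000) = 3.1270 g.

3.13 g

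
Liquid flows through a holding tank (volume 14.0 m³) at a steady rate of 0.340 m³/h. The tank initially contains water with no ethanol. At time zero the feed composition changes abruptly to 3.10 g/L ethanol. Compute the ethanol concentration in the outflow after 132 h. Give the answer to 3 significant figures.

Unsteady species balance (constant V, well mixed): V dC/dt = Q(C_in − C).
So dC/dt = (C_in − C)/τ with τ = V/Q = 14.0/0.340 = 41.176 h.
Solution: C(t) = C_in + (C₀ − C_in) e^(−t/τ).
C(132) = 3.10 + (0 − 3.10)·e^(−132/41.176) = 3.10 + (-3.1000)·0.040530 = 2.9744 g/L.

2.97 g/L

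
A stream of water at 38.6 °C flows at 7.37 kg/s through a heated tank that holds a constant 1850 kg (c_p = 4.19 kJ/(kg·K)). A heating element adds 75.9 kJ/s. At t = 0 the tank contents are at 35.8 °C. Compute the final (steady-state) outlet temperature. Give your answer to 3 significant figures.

M c_p dT/dt = ṁ c_p (T_in − T) + Q̇.
At steady state dT/dt = 0 ⇒ T_ss = T_in + Q̇/(ṁ c_p) = 38.6 + 75.9/(7.37·4.19) = 41.058 °C.

41.1 °C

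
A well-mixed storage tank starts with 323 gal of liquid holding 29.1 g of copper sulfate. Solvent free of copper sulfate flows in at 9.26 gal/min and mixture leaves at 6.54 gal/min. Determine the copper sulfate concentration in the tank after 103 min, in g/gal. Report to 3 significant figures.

0.0107 g/gal

Total volume: dV/dt = Q_in − Q_out = 2.7200 gal/min, so V(t) = 323 + 2.7200 t and V(103) = 603.16 gal.
No copper sulfate enters, so dm/dt = −Q_out · (m/V).
Separate: dm/m = −Q_out dt/V(t) ⇒ ln(m/m₀) = −(Q_out/(Q_in−Q_out)) ln(V/V₀).
m = m₀ (V₀/V)^(Q_out/(Q_in−Q_out)) = 29.1 × (323/603.16)^(2.4044) = 6.4825 g.
C = m/V = 6.4825/603.16 = 0.010748 g/gal.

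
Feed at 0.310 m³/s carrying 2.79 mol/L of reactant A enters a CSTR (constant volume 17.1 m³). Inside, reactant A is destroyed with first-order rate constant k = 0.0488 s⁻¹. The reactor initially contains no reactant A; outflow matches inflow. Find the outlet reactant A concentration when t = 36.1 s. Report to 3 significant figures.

0.688 mol/L

Species balance: V dC/dt = Q C_in − Q C − k V C.
This is linear with rate a = Q/V + k = 0.066929 s⁻¹.
C_ss = Q C_in/(Q + kV) = 0.75571 mol/L; C(t) = C_ss + (C₀ − C_ss) e^(−a t).
C(36.1) = 0.75571 + (-0.75571)·e^(−0.066929·36.1) = 0.75571 + (-0.75571)·0.089267 = 0.68825 mol/L.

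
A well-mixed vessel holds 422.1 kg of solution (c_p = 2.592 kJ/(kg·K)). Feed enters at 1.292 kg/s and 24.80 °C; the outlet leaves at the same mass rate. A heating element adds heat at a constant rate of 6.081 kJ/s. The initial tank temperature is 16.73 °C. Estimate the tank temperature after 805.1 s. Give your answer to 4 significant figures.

25.77 °C

M c_p dT/dt = ṁ c_p (T_in − T) + Q̇.
Rearrange: dT/dt = (T_ss − T)/τ with τ = M/ṁ = 326.703 s and T_ss = T_in + Q̇/(ṁ c_p) = 26.6158 °C.
Integrating: T(t) = T_ss + (T₀ − T_ss) e^(−t/τ).
T(805.1) = 26.6158 + (-9.88584)·e^(−805.1/326.703) = 26.6158 + (-9.88584)·0.0850667 = 25.7749 °C.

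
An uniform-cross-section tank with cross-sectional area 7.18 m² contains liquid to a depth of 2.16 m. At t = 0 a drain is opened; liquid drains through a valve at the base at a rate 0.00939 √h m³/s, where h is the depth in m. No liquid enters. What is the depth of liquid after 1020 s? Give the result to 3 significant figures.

0.644 m

Unsteady balance on liquid volume: A dh/dt = −0.00939 √h.
∫ h^(−1/2) dh = −(0.00939/A) ∫ dt, giving 2√h = 2√h₀ − (0.00939/A) t.
√h = √2.16 − 0.00939·1020/(2·7.18) = 1.4697 − 0.66698 = 0.80272.
h = 0.80272² = 0.64435 m.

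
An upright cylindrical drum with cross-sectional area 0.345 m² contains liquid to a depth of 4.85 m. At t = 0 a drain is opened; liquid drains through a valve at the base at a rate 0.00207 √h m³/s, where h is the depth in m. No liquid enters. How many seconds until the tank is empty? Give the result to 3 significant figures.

734 s

With no inflow, A dh/dt = −0.00207 √h.
This is separable: 2 d(√h)/dt = −0.00207/A, so √h = √h₀ − (0.00207/(2A)) t.
Tank is empty when √h = 0: t_empty = 2A√h₀/0.00207.
t_empty = 2·0.345·√4.85/0.00207 = 0.69000·2.2023/0.00207 = 734.09 s.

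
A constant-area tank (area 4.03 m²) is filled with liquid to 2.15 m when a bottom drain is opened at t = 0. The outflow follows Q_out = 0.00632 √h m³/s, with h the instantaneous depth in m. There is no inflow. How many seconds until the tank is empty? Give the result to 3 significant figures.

Volume balance on the tank: A dh/dt = −0.00632 √h.
This is separable: 2 d(√h)/dt = −0.00632/A, so √h = √h₀ − (0.00632/(2A)) t.
Set h = 0: 2√h₀ = (0.00632/A) t_empty ⇒ t_empty = 2A√h₀/0.00632.
t_empty = 2·4.03·√2.15/0.00632 = 8.0600·1.4663/0.00632 = 1870.0 s.

1870 s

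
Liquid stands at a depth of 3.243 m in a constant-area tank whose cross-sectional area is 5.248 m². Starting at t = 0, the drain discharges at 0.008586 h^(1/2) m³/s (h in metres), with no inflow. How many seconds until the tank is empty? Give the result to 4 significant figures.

A dh/dt = −Q_out = −0.008586 √h.
∫ h^(−1/2) dh = −(0.008586/A) ∫ dt, giving 2√h = 2√h₀ − (0.008586/A) t.
Tank is empty when √h = 0: t_empty = 2A√h₀/0.008586.
t_empty = 2·5.248·√3.243/0.008586 = 10.4960·1.80083/0.008586 = 2201.44 s.

2201 s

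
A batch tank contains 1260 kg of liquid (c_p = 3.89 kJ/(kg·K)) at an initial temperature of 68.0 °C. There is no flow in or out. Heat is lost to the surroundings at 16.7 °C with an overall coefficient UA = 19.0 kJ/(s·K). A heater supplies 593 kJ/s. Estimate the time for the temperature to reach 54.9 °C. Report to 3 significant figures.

Lumped-capacitance energy balance: M c_p dT/dt = UA(T_amb − T) + Q̇.
τ = M c_p/UA = 257.97 s; T_ss = T_amb + Q̇/UA = 16.7 + 593/19.0 = 47.911 °C.
T(t) = T_ss + (T₀ − T_ss)e^(−t/τ); set T = 54.9:
t = −τ ln[(T − T_ss)/(T₀ − T_ss)] = −257.97 · ln(0.34792) = 272.36 s.

272 s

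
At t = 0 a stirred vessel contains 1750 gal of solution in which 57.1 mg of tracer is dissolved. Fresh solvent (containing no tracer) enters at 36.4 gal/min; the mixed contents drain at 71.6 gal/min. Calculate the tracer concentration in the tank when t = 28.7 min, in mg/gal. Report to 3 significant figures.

Total volume: dV/dt = Q_in − Q_out = -35.200 gal/min, so V(t) = 1750 − 35.200 t and V(28.7) = 739.76 gal.
Solute balance: dm/dt = 0 − Q_out C = −Q_out m/V(t).
Separate: dm/m = −Q_out dt/V(t) ⇒ ln(m/m₀) = −(Q_out/(Q_in−Q_out)) ln(V/V₀).
m = m₀ (V₀/V)^(Q_out/(Q_in−Q_out)) = 57.1 × (1750/739.76)^(-2.0341) = 9.9082 mg.
C = m/V = 9.9082/739.76 = 0.013394 mg/gal.

0.0134 mg/gal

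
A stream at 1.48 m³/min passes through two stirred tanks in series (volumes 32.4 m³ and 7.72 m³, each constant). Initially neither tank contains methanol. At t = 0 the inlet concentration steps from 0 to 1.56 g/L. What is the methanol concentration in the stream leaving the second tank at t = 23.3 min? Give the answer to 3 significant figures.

Species balance on tank i: dCᵢ/dt = (Cᵢ₋₁ − Cᵢ)/τᵢ with τᵢ = Vᵢ/Q.
τ₁ = 32.4/1.48 = 21.892 min; τ₂ = 7.72/1.48 = 5.2162 min.
Solving the cascade with C₁(0)=C₂(0)=0 gives C₂(t) = C_in[1 − (τ₁ e^(−t/τ₁) − τ₂ e^(−t/τ₂))/(τ₁ − τ₂)].
At t = 23.3: e^(−t/τ₁) = 0.34496, e^(−t/τ₂) = 0.011484.
C₂ = 1.56·[1 − (21.892·0.34496 − 5.2162·0.011484)/(16.676)] = 1.56·0.55072 = 0.85913 g/L.

0.859 g/L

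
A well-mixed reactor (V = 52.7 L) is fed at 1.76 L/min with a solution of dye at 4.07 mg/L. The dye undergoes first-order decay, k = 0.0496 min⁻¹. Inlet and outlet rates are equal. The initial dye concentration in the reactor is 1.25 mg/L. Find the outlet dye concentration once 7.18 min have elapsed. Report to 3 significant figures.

1.42 mg/L

Accumulation = in − out − consumed: V dC/dt = Q C_in − Q C − k V C.
This is linear with rate a = Q/V + k = 0.082997 min⁻¹.
C_ss = Q C_in/(Q + kV) = 1.6377 mg/L; C(t) = C_ss + (C₀ − C_ss) e^(−a t).
C(7.18) = 1.6377 + (-0.38771)·e^(−0.082997·7.18) = 1.6377 + (-0.38771)·0.55106 = 1.4241 mg/L.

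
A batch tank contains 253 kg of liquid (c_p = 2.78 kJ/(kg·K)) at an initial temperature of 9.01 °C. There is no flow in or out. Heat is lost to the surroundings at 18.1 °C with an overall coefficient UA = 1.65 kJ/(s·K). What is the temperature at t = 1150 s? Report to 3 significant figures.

Lumped-capacitance energy balance: M c_p dT/dt = UA(T_amb − T).
dT/dt = (T_ss − T)/τ with T_ss = T_amb = 18.100 °C, τ = M c_p/UA = 253·2.78/1.65 = 426.27 s.
T approaches T_ss exponentially: T(t) = T_ss + (T₀ − T_ss) e^(−t/τ).
T(1150) = 18.100 + (-9.0900)·0.067351 = 17.488 °C.

17.5 °C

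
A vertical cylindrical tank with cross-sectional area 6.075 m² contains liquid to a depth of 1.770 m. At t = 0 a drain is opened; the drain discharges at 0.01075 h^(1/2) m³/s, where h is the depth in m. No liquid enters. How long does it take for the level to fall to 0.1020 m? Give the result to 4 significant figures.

With no inflow, A dh/dt = −0.01075 √h.
∫ h^(−1/2) dh = −(0.01075/A) ∫ dt, giving 2√h = 2√h₀ − (0.01075/A) t.
t = 2A(√h₀ − √h)/0.01075 = 2·6.075·(√1.770 − √0.1020)/0.01075
  = 12.1500 × (1.33041 − 0.319374) / 0.01075 = 1142.71 s.

1143 s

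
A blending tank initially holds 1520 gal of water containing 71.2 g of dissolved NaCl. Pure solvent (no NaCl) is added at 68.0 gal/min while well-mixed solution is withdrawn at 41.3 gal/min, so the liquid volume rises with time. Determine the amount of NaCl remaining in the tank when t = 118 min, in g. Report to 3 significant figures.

Let m(t) be the amount of NaCl. Volume: V(t) = V₀ + (Q_in − Q_out) t = 1520 + 26.700 t; V(118) = 4670.6 gal.
Species balance (pure solvent in): dm/dt = −Q_out · m/V(t).
Separate: dm/m = −Q_out dt/V(t) ⇒ ln(m/m₀) = −(Q_out/(Q_in−Q_out)) ln(V/V₀).
m = m₀ (V₀/V)^(Q_out/(Q_in−Q_out)) = 71.2 × (1520/4670.6)^(1.5468) = 12.542 g.

12.5 g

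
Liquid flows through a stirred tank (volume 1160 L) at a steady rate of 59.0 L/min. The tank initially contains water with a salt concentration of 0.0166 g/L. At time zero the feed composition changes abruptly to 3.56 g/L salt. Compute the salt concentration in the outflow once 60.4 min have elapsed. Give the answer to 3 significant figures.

Accumulation = in − out for the solute gives V dC/dt = Q(C_in − C).
Time constant τ = V/Q = 1160/59.0 = 19.661 min.
This is linear first-order; C(t) = C_in + (C₀ − C_in) e^(−t/τ).
C(60.4) = 3.56 + (0.0166 − 3.56)·e^(−60.4/19.661) = 3.56 + (-3.5434)·0.046325 = 3.3959 g/L.

3.40 g/L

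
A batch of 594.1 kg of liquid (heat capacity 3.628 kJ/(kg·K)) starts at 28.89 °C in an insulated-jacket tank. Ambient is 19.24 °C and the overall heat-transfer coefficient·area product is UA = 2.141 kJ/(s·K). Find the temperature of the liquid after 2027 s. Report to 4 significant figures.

20.53 °C

M c_p dT/dt = −UA(T − T_amb).
dT/dt = (T_ss − T)/τ with T_ss = T_amb = 19.2400 °C, τ = M c_p/UA = 594.1·3.628/2.141 = 1006.72 s.
Integrating: T(t) = T_ss + (T₀ − T_ss) e^(−t/τ).
T(2027) = 19.2400 + (9.65000)·0.133526 = 20.5285 °C.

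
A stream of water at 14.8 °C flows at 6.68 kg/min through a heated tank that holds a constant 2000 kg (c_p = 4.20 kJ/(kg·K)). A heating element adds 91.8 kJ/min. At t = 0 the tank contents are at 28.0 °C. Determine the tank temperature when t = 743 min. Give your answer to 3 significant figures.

Energy balance: M c_p dT/dt = ṁ c_p (T_in − T) + 91.8.
τ = M/ṁ = 299.40 min; T_ss = T_in + Q̇/(ṁ c_p) = 14.8 + 91.8/(6.68·4.20) = 18.072 °C.
T approaches T_ss exponentially: T(t) = T_ss + (T₀ − T_ss) e^(−t/τ).
T(743) = 18.072 + (9.9280)·e^(−743/299.40) = 18.072 + (9.9280)·0.083608 = 18.902 °C.

18.9 °C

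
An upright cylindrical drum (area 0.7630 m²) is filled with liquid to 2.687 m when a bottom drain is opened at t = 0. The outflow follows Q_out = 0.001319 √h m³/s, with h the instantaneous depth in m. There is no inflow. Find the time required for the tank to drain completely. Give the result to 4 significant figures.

A dh/dt = −Q_out = −0.001319 √h.
This is separable: 2 d(√h)/dt = −0.001319/A, so √h = √h₀ − (0.001319/(2A)) t.
Set h = 0: 2√h₀ = (0.001319/A) t_empty ⇒ t_empty = 2A√h₀/0.001319.
t_empty = 2·0.7630·√2.687/0.001319 = 1.52600·1.63921/0.001319 = 1896.46 s.

1896 s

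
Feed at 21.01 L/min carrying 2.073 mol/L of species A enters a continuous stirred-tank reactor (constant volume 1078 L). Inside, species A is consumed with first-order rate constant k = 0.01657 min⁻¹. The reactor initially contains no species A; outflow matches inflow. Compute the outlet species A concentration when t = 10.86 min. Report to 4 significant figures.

Species balance: V dC/dt = Q C_in − Q C − k V C.
This is linear with rate a = Q/V + k = 0.0360598 min⁻¹.
C_ss = Q C_in/(Q + kV) = 1.12043 mol/L; C(t) = C_ss + (C₀ − C_ss) e^(−a t).
C(10.86) = 1.12043 + (-1.12043)·e^(−0.0360598·10.86) = 1.12043 + (-1.12043)·0.675968 = 0.363054 mol/L.

0.3631 mol/L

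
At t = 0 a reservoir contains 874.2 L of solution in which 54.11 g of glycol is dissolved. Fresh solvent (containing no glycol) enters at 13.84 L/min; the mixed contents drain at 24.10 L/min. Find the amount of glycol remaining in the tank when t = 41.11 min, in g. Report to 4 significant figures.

11.52 g

Let m(t) be the amount of glycol. Volume: V(t) = V₀ + (Q_in − Q_out) t = 874.2 − 10.2600 t; V(41.11) = 452.411 L.
Species balance (pure solvent in): dm/dt = −Q_out · m/V(t).
Separate: dm/m = −Q_out dt/V(t) ⇒ ln(m/m₀) = −(Q_out/(Q_in−Q_out)) ln(V/V₀).
m = m₀ (V₀/V)^(Q_out/(Q_in−Q_out)) = 54.11 × (874.2/452.411)^(-2.34893) = 11.5160 g.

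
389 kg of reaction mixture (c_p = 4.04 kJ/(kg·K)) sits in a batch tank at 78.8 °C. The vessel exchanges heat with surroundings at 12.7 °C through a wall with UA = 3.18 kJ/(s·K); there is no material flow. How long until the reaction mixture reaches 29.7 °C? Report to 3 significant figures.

Lumped-capacitance energy balance: M c_p dT/dt = UA(T_amb − T).
τ = M c_p/UA = 494.20 s; T_ss = T_amb = 12.700 °C.
T(t) = T_ss + (T₀ − T_ss)e^(−t/τ); set T = 29.7:
t = −τ ln[(T − T_ss)/(T₀ − T_ss)] = −494.20 · ln(0.25719) = 671.10 s.

671 s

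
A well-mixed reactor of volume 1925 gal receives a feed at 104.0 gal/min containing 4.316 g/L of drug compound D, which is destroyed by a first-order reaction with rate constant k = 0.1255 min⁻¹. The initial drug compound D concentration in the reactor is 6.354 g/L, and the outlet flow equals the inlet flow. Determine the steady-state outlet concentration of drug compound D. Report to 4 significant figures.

1.299 g/L

Species balance: V dC/dt = Q C_in − Q C − k V C.
At steady state: 0 = Q C_in − (Q + kV) C_ss, so C_ss = Q C_in/(Q + kV).
C_ss = 104.0·4.316/(104.0 + 0.1255·1925) = 448.864/345.587 = 1.29884 g/L.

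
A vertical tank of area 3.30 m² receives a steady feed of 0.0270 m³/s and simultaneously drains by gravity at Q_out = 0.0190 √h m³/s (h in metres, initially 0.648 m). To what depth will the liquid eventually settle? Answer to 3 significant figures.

Level balance: A dh/dt = 0.0270 − 0.0190 √h. Setting dh/dt = 0:
Q_in = 0.0190 √h_ss ⇒ √h_ss = 0.0270/0.0190 = 1.4211.
h_ss = 1.4211² = 2.0194 m. (Since h₀ = 0.648 m < h_ss, the level will rise toward this value.)

2.02 m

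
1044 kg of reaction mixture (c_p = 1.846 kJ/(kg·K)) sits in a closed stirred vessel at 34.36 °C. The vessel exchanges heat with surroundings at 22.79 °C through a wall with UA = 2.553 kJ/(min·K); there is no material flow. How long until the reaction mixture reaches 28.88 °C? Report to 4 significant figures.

First-law balance (no shaft work): M c_p dT/dt = −UA(T − T_amb).
τ = M c_p/UA = 754.886 min; T_ss = T_amb = 22.7900 °C.
T(t) = T_ss + (T₀ − T_ss)e^(−t/τ); set T = 28.88:
t = −τ ln[(T − T_ss)/(T₀ − T_ss)] = −754.886 · ln(0.526361) = 484.461 min.

484.5 min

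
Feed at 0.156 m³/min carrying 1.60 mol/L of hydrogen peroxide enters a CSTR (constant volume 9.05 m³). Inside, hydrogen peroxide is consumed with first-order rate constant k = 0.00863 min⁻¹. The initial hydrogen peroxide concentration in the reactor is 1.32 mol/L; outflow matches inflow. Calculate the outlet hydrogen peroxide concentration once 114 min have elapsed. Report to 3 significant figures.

V dC/dt = Q(C_in − C) − k V C.
dC/dt = (Q/V) C_in − (Q/V + k) C; effective rate a = Q/V + k = 0.017238 + 0.00863 = 0.025868 min⁻¹.
C_ss = Q C_in/(Q + kV) = 1.0662 mol/L; C(t) = C_ss + (C₀ − C_ss) e^(−a t).
C(114) = 1.0662 + (0.25380)·e^(−0.025868·114) = 1.0662 + (0.25380)·0.052397 = 1.0795 mol/L.

1.08 mol/L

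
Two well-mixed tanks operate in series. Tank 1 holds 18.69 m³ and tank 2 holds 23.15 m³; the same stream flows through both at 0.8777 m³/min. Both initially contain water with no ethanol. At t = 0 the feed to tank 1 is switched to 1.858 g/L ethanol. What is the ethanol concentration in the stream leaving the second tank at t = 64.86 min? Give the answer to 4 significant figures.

1.404 g/L

Species balance on tank i: dCᵢ/dt = (Cᵢ₋₁ − Cᵢ)/τᵢ with τᵢ = Vᵢ/Q.
τ₁ = 18.69/0.8777 = 21.2943 min; τ₂ = 23.15/0.8777 = 26.3758 min.
Solving the cascade with C₁(0)=C₂(0)=0 gives C₂(t) = C_in[1 − (τ₁ e^(−t/τ₁) − τ₂ e^(−t/τ₂))/(τ₁ − τ₂)].
At t = 64.86: e^(−t/τ₁) = 0.0475541, e^(−t/τ₂) = 0.0855139.
C₂ = 1.858·[1 − (21.2943·0.0475541 − 26.3758·0.0855139)/(-5.08146)] = 1.858·0.755413 = 1.40356 g/L.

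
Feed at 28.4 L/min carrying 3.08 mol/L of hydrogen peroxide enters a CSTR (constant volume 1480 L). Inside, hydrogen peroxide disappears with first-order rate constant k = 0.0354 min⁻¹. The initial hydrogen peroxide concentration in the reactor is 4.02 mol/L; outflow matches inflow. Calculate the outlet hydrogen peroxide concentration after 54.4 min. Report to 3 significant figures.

1.23 mol/L

Species balance: V dC/dt = Q C_in − Q C − k V C.
This is linear with rate a = Q/V + k = 0.054589 min⁻¹.
C_ss = Q C_in/(Q + kV) = 1.0827 mol/L; C(t) = C_ss + (C₀ − C_ss) e^(−a t).
C(54.4) = 1.0827 + (2.9373)·e^(−0.054589·54.4) = 1.0827 + (2.9373)·0.051321 = 1.2334 mol/L.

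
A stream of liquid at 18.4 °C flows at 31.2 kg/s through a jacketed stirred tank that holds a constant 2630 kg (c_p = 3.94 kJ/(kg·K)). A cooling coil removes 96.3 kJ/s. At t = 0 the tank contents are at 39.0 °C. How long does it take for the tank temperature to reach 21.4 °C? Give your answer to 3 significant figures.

Heat balance on the well-mixed liquid: M c_p dT/dt = ṁ c_p (T_in − T) − 96.3.
τ = M/ṁ = 84.295 s; T_ss = T_in − Q̇/(ṁ c_p) = 17.617 °C.
T(t) = T_ss + (T₀ − T_ss) e^(−t/τ). Set T = 21.4:
e^(−t/τ) = (21.4 − 17.617)/(39.0 − 17.617) = 0.17693
t = −84.295 · ln(0.17693) = 146.00 s.

146 s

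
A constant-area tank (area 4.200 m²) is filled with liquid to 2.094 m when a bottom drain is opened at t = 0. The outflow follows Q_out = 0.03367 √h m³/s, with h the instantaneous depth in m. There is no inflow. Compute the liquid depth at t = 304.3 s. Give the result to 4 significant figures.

0.05168 m

A dh/dt = −Q_out = −0.03367 √h.
Separate and integrate: 2(√h − √h₀) = −(0.03367/A) t.
√h = √2.094 − 0.03367·304.3/(2·4.200) = 1.44707 − 1.21974 = 0.227330.
h = 0.227330² = 0.0516790 m.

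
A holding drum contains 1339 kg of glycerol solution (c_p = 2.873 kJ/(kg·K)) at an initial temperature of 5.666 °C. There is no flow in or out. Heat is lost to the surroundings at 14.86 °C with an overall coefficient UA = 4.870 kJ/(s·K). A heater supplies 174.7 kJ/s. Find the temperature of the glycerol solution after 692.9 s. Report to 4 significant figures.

Heat balance on the well-mixed liquid: M c_p dT/dt = −UA(T − T_amb) + Q̇.
dT/dt = (T_ss − T)/τ with T_ss = T_amb + Q̇/UA = 14.86 + 174.7/4.870 = 50.7327 °C, τ = M c_p/UA = 1339·2.873/4.870 = 789.928 s.
Integrating: T(t) = T_ss + (T₀ − T_ss) e^(−t/τ).
T(692.9) = 50.7327 + (-45.0667)·0.415959 = 31.9868 °C.

31.99 °C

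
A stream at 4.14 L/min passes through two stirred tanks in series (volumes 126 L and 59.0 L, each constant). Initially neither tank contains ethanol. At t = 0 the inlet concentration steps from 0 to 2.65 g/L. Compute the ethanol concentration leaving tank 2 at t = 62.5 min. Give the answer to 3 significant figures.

2.04 g/L

Species balance on tank i: dCᵢ/dt = (Cᵢ₋₁ − Cᵢ)/τᵢ with τᵢ = Vᵢ/Q.
τ₁ = 126/4.14 = 30.435 min; τ₂ = 59.0/4.14 = 14.251 min.
Tank 1: C₁ = C_in(1 − e^(−t/τ₁)). Tank 2 (τ₁ ≠ τ₂): C₂ = C_in[1 − (τ₁ e^(−t/τ₁) − τ₂ e^(−t/τ₂))/(τ₁ − τ₂)].
At t = 62.5: e^(−t/τ₁) = 0.12828, e^(−t/τ₂) = 0.012455.
C₂ = 2.65·[1 − (30.435·0.12828 − 14.251·0.012455)/(16.184)] = 2.65·0.76973 = 2.0398 g/L.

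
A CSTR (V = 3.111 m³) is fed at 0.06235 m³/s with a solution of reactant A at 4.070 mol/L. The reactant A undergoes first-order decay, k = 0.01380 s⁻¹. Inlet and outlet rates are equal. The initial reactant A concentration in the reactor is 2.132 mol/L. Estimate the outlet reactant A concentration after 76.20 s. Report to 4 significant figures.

V dC/dt = Q(C_in − C) − k V C.
This is linear with rate a = Q/V + k = 0.0338418 s⁻¹.
C_ss = Q C_in/(Q + kV) = 2.41034 mol/L; C(t) = C_ss + (C₀ − C_ss) e^(−a t).
C(76.20) = 2.41034 + (-0.278336)·e^(−0.0338418·76.20) = 2.41034 + (-0.278336)·0.0758692 = 2.38922 mol/L.

2.389 mol/L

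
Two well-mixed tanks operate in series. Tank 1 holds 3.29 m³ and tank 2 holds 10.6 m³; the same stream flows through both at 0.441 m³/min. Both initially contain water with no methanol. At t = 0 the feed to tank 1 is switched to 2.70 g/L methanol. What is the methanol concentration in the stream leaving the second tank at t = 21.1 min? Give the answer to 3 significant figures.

Each tank obeys Vᵢ dCᵢ/dt = Q(Cᵢ₋₁ − Cᵢ), so τᵢ = Vᵢ/Q.
τ₁ = 3.29/0.441 = 7.4603 min; τ₂ = 10.6/0.441 = 24.036 min.
Tank 1: C₁ = C_in(1 − e^(−t/τ₁)). Tank 2 (τ₁ ≠ τ₂): C₂ = C_in[1 − (τ₁ e^(−t/τ₁) − τ₂ e^(−t/τ₂))/(τ₁ − τ₂)].
At t = 21.1: e^(−t/τ₁) = 0.059113, e^(−t/τ₂) = 0.41568.
C₂ = 2.70·[1 − (7.4603·0.059113 − 24.036·0.41568)/(-16.576)] = 2.70·0.42384 = 1.1444 g/L.

1.14 g/L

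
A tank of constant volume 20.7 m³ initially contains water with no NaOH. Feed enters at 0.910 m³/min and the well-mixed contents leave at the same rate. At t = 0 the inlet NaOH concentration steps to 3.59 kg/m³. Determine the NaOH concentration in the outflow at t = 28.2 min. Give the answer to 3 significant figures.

2.55 kg/m³

Accumulation = in − out for the solute gives V dC/dt = Q(C_in − C).
Rewrite as dC/dt + C/τ = C_in/τ, τ = V/Q = 22.747 min.
C approaches C_in exponentially: C(t) = C_in + (C₀ − C_in) e^(−t/τ).
C(28.2) = 3.59 + (0 − 3.59)·e^(−28.2/22.747) = 3.59 + (-3.5900)·0.28947 = 2.5508 kg/m³.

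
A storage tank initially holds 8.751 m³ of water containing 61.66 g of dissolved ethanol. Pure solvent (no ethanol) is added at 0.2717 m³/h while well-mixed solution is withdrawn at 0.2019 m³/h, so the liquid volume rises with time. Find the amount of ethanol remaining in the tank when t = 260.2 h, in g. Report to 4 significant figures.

2.392 g

Total volume: dV/dt = Q_in − Q_out = 0.0698000 m³/h, so V(t) = 8.751 + 0.0698000 t and V(260.2) = 26.9130 m³.
Solute balance: dm/dt = 0 − Q_out C = −Q_out m/V(t).
dm/m = −Q_out dt/(V₀ + 0.0698000 t); integrating gives ln(m/m₀) = −(Q_out/(Q_in−Q_out)) ln(V/V₀).
m = m₀ (V₀/V)^(Q_out/(Q_in−Q_out)) = 61.66 × (8.751/26.9130)^(2.89255) = 2.39176 g.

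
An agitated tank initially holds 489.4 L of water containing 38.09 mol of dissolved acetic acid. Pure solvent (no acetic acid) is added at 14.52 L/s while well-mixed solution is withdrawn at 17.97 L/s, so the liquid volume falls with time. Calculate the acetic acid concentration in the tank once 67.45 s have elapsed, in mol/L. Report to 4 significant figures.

0.005149 mol/L

Let m(t) be the amount of acetic acid. Volume: V(t) = V₀ + (Q_in − Q_out) t = 489.4 − 3.45000 t; V(67.45) = 256.697 L.
Solute balance: dm/dt = 0 − Q_out C = −Q_out m/V(t).
dm/m = −Q_out dt/(V₀ − 3.45000 t); integrating gives ln(m/m₀) = −(Q_out/(Q_in−Q_out)) ln(V/V₀).
m = m₀ (V₀/V)^(Q_out/(Q_in−Q_out)) = 38.09 × (489.4/256.697)^(-5.20870) = 1.32164 mol.
C = m/V = 1.32164/256.697 = 0.00514864 mol/L.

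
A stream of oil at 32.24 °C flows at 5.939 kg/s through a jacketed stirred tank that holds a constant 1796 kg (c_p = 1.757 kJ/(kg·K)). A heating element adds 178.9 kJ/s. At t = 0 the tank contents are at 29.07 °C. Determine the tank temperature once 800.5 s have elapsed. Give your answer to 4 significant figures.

M c_p dT/dt = ṁ c_p (T_in − T) + Q̇.
Rearrange: dT/dt = (T_ss − T)/τ with τ = M/ṁ = 302.408 s and T_ss = T_in + Q̇/(ṁ c_p) = 49.3845 °C.
Integrating: T(t) = T_ss + (T₀ − T_ss) e^(−t/τ).
T(800.5) = 49.3845 + (-20.3145)·e^(−800.5/302.408) = 49.3845 + (-20.3145)·0.0708573 = 47.9451 °C.

47.95 °C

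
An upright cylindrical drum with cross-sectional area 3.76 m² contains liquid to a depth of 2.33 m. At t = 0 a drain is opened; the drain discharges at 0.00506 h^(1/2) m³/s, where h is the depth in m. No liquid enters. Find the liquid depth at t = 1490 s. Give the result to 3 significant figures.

0.274 m

With no inflow, A dh/dt = −0.00506 √h.
∫ h^(−1/2) dh = −(0.00506/A) ∫ dt, giving 2√h = 2√h₀ − (0.00506/A) t.
√h = √2.33 − 0.00506·1490/(2·3.76) = 1.5264 − 1.0026 = 0.52385.
h = 0.52385² = 0.27442 m.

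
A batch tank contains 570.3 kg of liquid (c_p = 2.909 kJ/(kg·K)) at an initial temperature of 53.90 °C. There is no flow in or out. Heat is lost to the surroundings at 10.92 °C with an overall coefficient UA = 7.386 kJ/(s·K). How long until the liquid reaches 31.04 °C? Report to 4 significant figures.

Lumped-capacitance energy balance: M c_p dT/dt = UA(T_amb − T).
τ = M c_p/UA = 224.615 s; T_ss = T_amb = 10.9200 °C.
T(t) = T_ss + (T₀ − T_ss)e^(−t/τ); set T = 31.04:
t = −τ ln[(T − T_ss)/(T₀ − T_ss)] = −224.615 · ln(0.468125) = 170.487 s.

170.5 s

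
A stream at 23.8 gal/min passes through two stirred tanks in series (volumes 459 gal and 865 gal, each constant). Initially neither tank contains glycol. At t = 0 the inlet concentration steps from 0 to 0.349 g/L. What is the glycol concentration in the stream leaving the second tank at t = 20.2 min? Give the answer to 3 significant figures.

0.0609 g/L

Each tank obeys Vᵢ dCᵢ/dt = Q(Cᵢ₋₁ − Cᵢ), so τᵢ = Vᵢ/Q.
τ₁ = 459/23.8 = 19.286 min; τ₂ = 865/23.8 = 36.345 min.
Tank 1: C₁ = C_in(1 − e^(−t/τ₁)). Tank 2 (τ₁ ≠ τ₂): C₂ = C_in[1 − (τ₁ e^(−t/τ₁) − τ₂ e^(−t/τ₂))/(τ₁ − τ₂)].
At t = 20.2: e^(−t/τ₁) = 0.35085, e^(−t/τ₂) = 0.57362.
C₂ = 0.349·[1 − (19.286·0.35085 − 36.345·0.57362)/(-17.059)] = 0.349·0.17453 = 0.060911 g/L.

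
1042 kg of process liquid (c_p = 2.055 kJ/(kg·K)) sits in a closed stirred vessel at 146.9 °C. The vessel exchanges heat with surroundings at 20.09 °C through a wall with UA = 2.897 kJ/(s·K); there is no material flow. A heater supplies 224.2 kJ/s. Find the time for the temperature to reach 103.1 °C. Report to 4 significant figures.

1607 s

Unsteady energy balance on the tank contents: M c_p dT/dt = −UA(T − T_amb) + Q̇.
τ = M c_p/UA = 739.147 s; T_ss = T_amb + Q̇/UA = 20.09 + 224.2/2.897 = 97.4804 °C.
T(t) = T_ss + (T₀ − T_ss)e^(−t/τ); set T = 103.1:
t = −τ ln[(T − T_ss)/(T₀ − T_ss)] = −739.147 · ln(0.113712) = 1606.97 s.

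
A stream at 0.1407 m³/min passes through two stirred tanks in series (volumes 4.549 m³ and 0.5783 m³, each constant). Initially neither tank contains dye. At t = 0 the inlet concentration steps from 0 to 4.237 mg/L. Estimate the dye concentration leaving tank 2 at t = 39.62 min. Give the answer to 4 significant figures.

2.812 mg/L

Each tank obeys Vᵢ dCᵢ/dt = Q(Cᵢ₋₁ − Cᵢ), so τᵢ = Vᵢ/Q.
τ₁ = 4.549/0.1407 = 32.3312 min; τ₂ = 0.5783/0.1407 = 4.11016 min.
Tank 1: C₁ = C_in(1 − e^(−t/τ₁)). Tank 2 (τ₁ ≠ τ₂): C₂ = C_in[1 − (τ₁ e^(−t/τ₁) − τ₂ e^(−t/τ₂))/(τ₁ − τ₂)].
At t = 39.62: e^(−t/τ₁) = 0.293628, e^(−t/τ₂) = 6.51043e-05.
C₂ = 4.237·[1 − (32.3312·0.293628 − 4.11016·6.51043e-05)/(28.2210)] = 4.237·0.663617 = 2.81175 mg/L.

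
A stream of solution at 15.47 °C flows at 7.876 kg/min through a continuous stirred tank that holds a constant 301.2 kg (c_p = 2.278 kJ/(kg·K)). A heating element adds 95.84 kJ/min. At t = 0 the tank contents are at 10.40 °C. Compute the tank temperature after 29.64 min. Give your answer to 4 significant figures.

M c_p dT/dt = ṁ c_p (T_in − T) + Q̇.
Rearrange: dT/dt = (T_ss − T)/τ with τ = M/ṁ = 38.2428 min and T_ss = T_in + Q̇/(ṁ c_p) = 20.8118 °C.
Solution: T(t) = T_ss + (T₀ − T_ss) e^(−t/τ).
T(29.64) = 20.8118 + (-10.4118)·e^(−29.64/38.2428) = 20.8118 + (-10.4118)·0.460681 = 16.0153 °C.

16.02 °C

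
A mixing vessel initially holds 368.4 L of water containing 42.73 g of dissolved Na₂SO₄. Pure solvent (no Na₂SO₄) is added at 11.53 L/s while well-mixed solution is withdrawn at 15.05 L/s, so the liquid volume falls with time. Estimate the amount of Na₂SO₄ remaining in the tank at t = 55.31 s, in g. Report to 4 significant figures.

1.717 g

Total volume: dV/dt = Q_in − Q_out = -3.52000 L/s, so V(t) = 368.4 − 3.52000 t and V(55.31) = 173.709 L.
Solute balance: dm/dt = 0 − Q_out C = −Q_out m/V(t).
dm/m = −Q_out dt/(V₀ − 3.52000 t); integrating gives ln(m/m₀) = −(Q_out/(Q_in−Q_out)) ln(V/V₀).
m = m₀ (V₀/V)^(Q_out/(Q_in−Q_out)) = 42.73 × (368.4/173.709)^(-4.27557) = 1.71700 g.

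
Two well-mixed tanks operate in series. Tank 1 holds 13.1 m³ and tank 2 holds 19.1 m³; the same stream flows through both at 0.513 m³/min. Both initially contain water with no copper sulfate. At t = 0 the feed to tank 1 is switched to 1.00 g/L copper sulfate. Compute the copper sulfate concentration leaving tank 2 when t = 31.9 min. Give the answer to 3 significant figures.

Species balance on tank i: dCᵢ/dt = (Cᵢ₋₁ − Cᵢ)/τᵢ with τᵢ = Vᵢ/Q.
τ₁ = 13.1/0.513 = 25.536 min; τ₂ = 19.1/0.513 = 37.232 min.
Tank 1: C₁ = C_in(1 − e^(−t/τ₁)). Tank 2 (τ₁ ≠ τ₂): C₂ = C_in[1 − (τ₁ e^(−t/τ₁) − τ₂ e^(−t/τ₂))/(τ₁ − τ₂)].
At t = 31.9: e^(−t/τ₁) = 0.28673, e^(−t/τ₂) = 0.42452.
C₂ = 1.00·[1 − (25.536·0.28673 − 37.232·0.42452)/(-11.696)] = 1.00·0.27463 = 0.27463 g/L.

0.275 g/L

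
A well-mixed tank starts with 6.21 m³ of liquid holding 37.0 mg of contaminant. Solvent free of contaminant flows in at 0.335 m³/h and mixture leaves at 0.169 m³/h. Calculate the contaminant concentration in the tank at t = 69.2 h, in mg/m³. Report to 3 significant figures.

Total volume: dV/dt = Q_in − Q_out = 0.16600 m³/h, so V(t) = 6.21 + 0.16600 t and V(69.2) = 17.697 m³.
Solute balance: dm/dt = 0 − Q_out C = −Q_out m/V(t).
Separate: dm/m = −Q_out dt/V(t) ⇒ ln(m/m₀) = −(Q_out/(Q_in−Q_out)) ln(V/V₀).
m = m₀ (V₀/V)^(Q_out/(Q_in−Q_out)) = 37.0 × (6.21/17.697)^(1.0181) = 12.740 mg.
C = m/V = 12.740/17.697 = 0.71989 mg/m³.

0.720 mg/m³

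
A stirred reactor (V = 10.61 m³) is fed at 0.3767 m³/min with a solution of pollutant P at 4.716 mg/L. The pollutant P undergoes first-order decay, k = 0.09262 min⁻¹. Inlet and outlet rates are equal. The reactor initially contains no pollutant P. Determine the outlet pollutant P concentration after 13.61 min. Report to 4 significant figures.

Accumulation = in − out − consumed: V dC/dt = Q C_in − Q C − k V C.
dC/dt = (Q/V) C_in − (Q/V + k) C; effective rate a = Q/V + k = 0.0355042 + 0.09262 = 0.128124 min⁻¹.
C_ss = Q C_in/(Q + kV) = 1.30684 mg/L; C(t) = C_ss + (C₀ − C_ss) e^(−a t).
C(13.61) = 1.30684 + (-1.30684)·e^(−0.128124·13.61) = 1.30684 + (-1.30684)·0.174860 = 1.07833 mg/L.

1.078 mg/L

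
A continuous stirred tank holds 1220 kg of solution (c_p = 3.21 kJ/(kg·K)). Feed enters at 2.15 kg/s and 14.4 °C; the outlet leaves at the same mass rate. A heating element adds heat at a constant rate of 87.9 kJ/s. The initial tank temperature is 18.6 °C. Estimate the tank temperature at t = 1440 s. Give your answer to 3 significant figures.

Heat balance on the well-mixed liquid: M c_p dT/dt = ṁ c_p (T_in − T) + 87.9.
Rearrange: dT/dt = (T_ss − T)/τ with τ = M/ṁ = 567.44 s and T_ss = T_in + Q̇/(ṁ c_p) = 27.136 °C.
Solution: T(t) = T_ss + (T₀ − T_ss) e^(−t/τ).
T(1440) = 27.136 + (-8.5364)·e^(−1440/567.44) = 27.136 + (-8.5364)·0.079048 = 26.462 °C.

26.5 °C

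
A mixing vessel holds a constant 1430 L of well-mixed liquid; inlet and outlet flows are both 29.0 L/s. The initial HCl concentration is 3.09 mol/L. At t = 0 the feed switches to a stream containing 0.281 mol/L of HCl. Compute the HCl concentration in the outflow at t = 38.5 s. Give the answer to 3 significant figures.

1.57 mol/L

Transient balance on the dissolved component: V dC/dt = Q(C_in − C).
Rewrite as dC/dt + C/τ = C_in/τ, τ = V/Q = 49.310 s.
Integrating: C(t) = C_in + (C₀ − C_in) e^(−t/τ).
C(38.5) = 0.281 + (3.09 − 0.281)·e^(−38.5/49.310) = 0.281 + (2.8090)·0.45805 = 1.5677 mol/L.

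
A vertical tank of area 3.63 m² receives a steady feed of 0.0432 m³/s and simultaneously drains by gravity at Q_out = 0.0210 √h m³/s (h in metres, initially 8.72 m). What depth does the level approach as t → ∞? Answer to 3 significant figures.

4.23 m

Level balance: A dh/dt = 0.0432 − 0.0210 √h. Setting dh/dt = 0:
Q_in = 0.0210 √h_ss ⇒ √h_ss = 0.0432/0.0210 = 2.0571.
h_ss = 2.0571² = 4.2318 m. (Since h₀ = 8.72 m > h_ss, the level will fall toward this value.)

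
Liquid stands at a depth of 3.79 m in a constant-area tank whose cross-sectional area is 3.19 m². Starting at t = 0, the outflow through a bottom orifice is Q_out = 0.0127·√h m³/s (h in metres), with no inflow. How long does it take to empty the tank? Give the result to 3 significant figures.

With no inflow, A dh/dt = −0.0127 √h.
∫ h^(−1/2) dh = −(0.0127/A) ∫ dt, giving 2√h = 2√h₀ − (0.0127/A) t.
Tank is empty when √h = 0: t_empty = 2A√h₀/0.0127.
t_empty = 2·3.19·√3.79/0.0127 = 6.3800·1.9468/0.0127 = 977.99 s.

978 s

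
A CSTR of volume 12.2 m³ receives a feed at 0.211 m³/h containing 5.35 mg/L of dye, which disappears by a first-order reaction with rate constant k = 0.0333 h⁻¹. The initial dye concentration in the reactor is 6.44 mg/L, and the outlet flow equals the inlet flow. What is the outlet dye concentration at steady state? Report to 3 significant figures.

1.83 mg/L

V dC/dt = Q(C_in − C) − k V C.
At steady state: 0 = Q C_in − (Q + kV) C_ss, so C_ss = Q C_in/(Q + kV).
C_ss = 0.211·5.35/(0.211 + 0.0333·12.2) = 1.1288/0.61726 = 1.8288 mg/L.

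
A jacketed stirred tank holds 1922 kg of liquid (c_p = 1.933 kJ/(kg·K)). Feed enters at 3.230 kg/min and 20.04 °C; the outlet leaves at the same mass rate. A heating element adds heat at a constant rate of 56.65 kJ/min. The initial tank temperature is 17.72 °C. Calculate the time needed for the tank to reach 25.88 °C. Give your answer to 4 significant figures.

749.5 min

M c_p dT/dt = ṁ c_p (T_in − T) + Q̇.
τ = M/ṁ = 595.046 min; T_ss = T_in + Q̇/(ṁ c_p) = 29.1133 °C.
T(t) = T_ss + (T₀ − T_ss) e^(−t/τ). Set T = 25.88:
e^(−t/τ) = (25.88 − 29.1133)/(17.72 − 29.1133) = 0.283790
t = −595.046 · ln(0.283790) = 749.473 min.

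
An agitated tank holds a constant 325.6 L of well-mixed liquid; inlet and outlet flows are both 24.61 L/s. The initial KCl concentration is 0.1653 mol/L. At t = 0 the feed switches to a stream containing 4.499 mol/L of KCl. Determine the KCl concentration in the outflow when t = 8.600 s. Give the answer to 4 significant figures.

Mass balance on the solute (V constant): V dC/dt = Q(C_in − C).
Rewrite as dC/dt + C/τ = C_in/τ, τ = V/Q = 13.2304 s.
C approaches C_in exponentially: C(t) = C_in + (C₀ − C_in) e^(−t/τ).
C(8.600) = 4.499 + (0.1653 − 4.499)·e^(−8.600/13.2304) = 4.499 + (-4.33370)·0.522036 = 2.23665 mol/L.

2.237 mol/L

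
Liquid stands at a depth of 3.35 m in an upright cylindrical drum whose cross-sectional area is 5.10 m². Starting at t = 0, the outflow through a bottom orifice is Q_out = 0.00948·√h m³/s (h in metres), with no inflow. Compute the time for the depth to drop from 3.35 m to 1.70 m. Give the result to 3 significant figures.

566 s

Volume balance on the tank: A dh/dt = −0.00948 √h.
This is separable: 2 d(√h)/dt = −0.00948/A, so √h = √h₀ − (0.00948/(2A)) t.
t = 2A(√h₀ − √h)/0.00948 = 2·5.10·(√3.35 − √1.70)/0.00948
  = 10.200 × (1.8303 − 1.3038) / 0.00948 = 566.44 s.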